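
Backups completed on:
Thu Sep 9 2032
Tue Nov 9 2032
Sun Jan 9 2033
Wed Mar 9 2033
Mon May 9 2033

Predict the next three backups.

Gaps: 61, 61, 59, 61 days — not constant. Every event is on the 9th of the month.
Pattern: the 9th of every 2 months.
Next: July 2033 → Sat Jul 9 2033.
September 2033: Fri Sep 9 2033.
Next: November 2033 → Wed Nov 9 2033.

Sat Jul 9 2033, Fri Sep 9 2033, Wed Nov 9 2033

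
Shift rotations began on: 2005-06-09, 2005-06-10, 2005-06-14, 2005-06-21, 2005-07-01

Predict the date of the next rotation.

2005-07-14

Intervals are 1, 4, 7, 10 days — an arithmetic progression with common difference 3.
Next gap: 13 days. 2005-07-01 + 13 days = 2005-07-14.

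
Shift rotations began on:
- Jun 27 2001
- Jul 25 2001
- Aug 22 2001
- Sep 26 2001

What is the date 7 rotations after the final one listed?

Apr 24 2002

All dates are Wednesdays, 28, 28, 35 days apart.
Specifically, the 4th Wednesday of each month.
4th Wednesday of October 2001: Oct 24 2001.
November 2001 — 4th Wednesday is Nov 28 2001.
4th Wednesday of December 2001: Dec 26 2001.
4th Wednesday of January 2002: Jan 23 2002.
4th Wednesday of February 2002: Feb 27 2002.
4th Wednesday of March 2002: Mar 27 2002.
April 2002 — 4th Wednesday is Apr 24 2002.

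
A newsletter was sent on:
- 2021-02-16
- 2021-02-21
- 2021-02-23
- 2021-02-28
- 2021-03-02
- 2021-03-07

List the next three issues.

2021-03-09, 2021-03-14, 2021-03-16

Gaps: 5, 2, 5, 2, 5 days — not constant, but cyclic with period 2.
The events fall on every Tuesday and Sunday.
The following Tuesday is 2021-03-09.
The following Sunday is 2021-03-14.
The following Tuesday is 2021-03-16.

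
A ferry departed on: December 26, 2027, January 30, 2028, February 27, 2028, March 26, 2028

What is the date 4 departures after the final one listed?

All Sundays; the gaps (35, 28, 28) vary with month length.
This is the last Sunday of each month.
April 2028 ends with Sunday April 30, 2028.
Last Sunday of May 2028: May 28, 2028.
June 2028 ends with Sunday June 25, 2028.
July 2028 ends with Sunday July 30, 2028.

July 30, 2028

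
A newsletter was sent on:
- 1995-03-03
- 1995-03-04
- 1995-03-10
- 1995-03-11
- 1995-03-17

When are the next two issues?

1995-03-18, 1995-03-24

Every event lands on a Friday or Saturday (gaps cycle 1, 6, 1, 6).
So the schedule is: every Friday and Saturday.
The following Saturday is 1995-03-18.
Next Friday: 1995-03-24.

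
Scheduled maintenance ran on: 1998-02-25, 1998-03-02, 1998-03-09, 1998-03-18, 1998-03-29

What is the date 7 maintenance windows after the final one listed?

Gaps: 5, 7, 9, 11 days — each gap is 2 larger than the previous one.
Next gap: 13 days. 1998-03-29 + 13 days = 1998-04-11.
Next gap: 15 days. 1998-04-11 + 15 days = 1998-04-26.
Next gap: 17 days. 1998-04-26 + 17 days = 1998-05-13.
Next gap: 19 days. 1998-05-13 + 19 days = 1998-06-01.
Next gap: 21 days. 1998-06-01 + 21 days = 1998-06-22.
Next gap: 23 days. 1998-06-22 + 23 days = 1998-07-15.
Next gap: 25 days. 1998-07-15 + 25 days = 1998-08-09.

1998-08-09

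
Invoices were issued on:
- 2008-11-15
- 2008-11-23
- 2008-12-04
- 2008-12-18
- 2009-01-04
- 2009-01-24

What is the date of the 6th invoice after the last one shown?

The spacing grows by 3 each time: 8, 11, 14, 17, 20 days.
Next gap: 23 days. 2009-01-24 + 23 days = 2009-02-16.
Next gap: 26 days. 2009-02-16 + 26 days = 2009-03-14.
Next gap: 29 days. 2009-03-14 + 29 days = 2009-04-12.
Next gap: 32 days. 2009-04-12 + 32 days = 2009-05-14.
Next gap: 35 days. 2009-05-14 + 35 days = 2009-06-18.
Next gap: 38 days. 2009-06-18 + 38 days = 2009-07-26.

2009-07-26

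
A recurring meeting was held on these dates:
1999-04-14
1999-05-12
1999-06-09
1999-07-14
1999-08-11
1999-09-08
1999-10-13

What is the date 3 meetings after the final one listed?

All dates are Wednesdays, 28, 28, 35, 28, 28, 35 days apart.
Specifically, the 2nd Wednesday of each month.
2nd Wednesday of November 1999: 1999-11-10.
2nd Wednesday of December 1999: 1999-12-08.
2nd Wednesday of January 2000: 2000-01-12.

2000-01-12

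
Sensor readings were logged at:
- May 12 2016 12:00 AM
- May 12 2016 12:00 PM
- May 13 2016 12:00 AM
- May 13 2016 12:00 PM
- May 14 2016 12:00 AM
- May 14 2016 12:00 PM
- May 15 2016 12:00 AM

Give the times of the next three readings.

May 15 2016 12:00 PM, May 16 2016 12:00 AM, May 16 2016 12:00 PM

The interval is a steady 12 hours (12, 12, 12, 12, 12, 12).
May 15 2016 12:00 AM + 12 h = May 15 2016 12:00 PM.
May 15 2016 12:00 PM + 12 h = May 16 2016 12:00 AM.
May 16 2016 12:00 AM + 12 h = May 16 2016 12:00 PM.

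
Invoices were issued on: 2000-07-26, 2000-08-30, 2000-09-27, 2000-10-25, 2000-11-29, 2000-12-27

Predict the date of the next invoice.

Every date is a Wednesday; gaps 35, 28, 28, 35, 28 days.
Each is the last Wednesday of its month (at least one falls on the 29th or later, ruling out '4th Wednesday').
January 2001 ends with Wednesday 2001-01-31.

2001-01-31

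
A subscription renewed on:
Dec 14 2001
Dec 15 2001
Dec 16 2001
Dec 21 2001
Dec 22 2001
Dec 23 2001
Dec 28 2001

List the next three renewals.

Gaps: 1, 1, 5, 1, 1, 5 days — not constant, but cyclic with period 3.
The events fall on every Friday, Saturday and Sunday.
Next Saturday: Dec 29 2001.
The following Sunday is Dec 30 2001.
Next Friday: Jan 4 2002.

Dec 29 2001, Dec 30 2001, Jan 4 2002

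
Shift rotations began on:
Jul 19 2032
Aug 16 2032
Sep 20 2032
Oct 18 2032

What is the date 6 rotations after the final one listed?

Apr 18 2033

All dates are Mondays, 28, 35, 28 days apart.
Specifically, the 3rd Monday of each month.
November 2032 — 3rd Monday is Nov 15 2032.
3rd Monday of December 2032: Dec 20 2032.
January 2033 — 3rd Monday is Jan 17 2033.
3rd Monday of February 2033: Feb 21 2033.
March 2033 — 3rd Monday is Mar 21 2033.
April 2033 — 3rd Monday is Apr 18 2033.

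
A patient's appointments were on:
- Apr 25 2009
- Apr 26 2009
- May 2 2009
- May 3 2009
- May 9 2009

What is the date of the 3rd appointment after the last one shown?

May 17 2009

Every event lands on a Saturday or Sunday (gaps cycle 1, 6, 1, 6).
So the schedule is: every Saturday and Sunday.
The following Sunday is May 10 2009.
The following Saturday is May 16 2009.
The following Sunday is May 17 2009.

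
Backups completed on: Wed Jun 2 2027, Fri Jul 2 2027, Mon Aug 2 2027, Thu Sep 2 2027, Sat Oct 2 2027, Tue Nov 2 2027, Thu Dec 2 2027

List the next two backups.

Gaps: 30, 31, 31, 30, 31, 30 days — not constant. Every event is on the 2nd of the month.
Pattern: the 2nd of each month.
January 2028: Sun Jan 2 2028.
February 2028: Wed Feb 2 2028.

Sun Jan 2 2028, Wed Feb 2 2028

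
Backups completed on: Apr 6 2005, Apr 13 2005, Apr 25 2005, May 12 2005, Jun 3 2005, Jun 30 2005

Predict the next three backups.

Aug 1 2005, Sep 7 2005, Oct 19 2005

Gaps: 7, 12, 17, 22, 27 days — each gap is 5 larger than the previous one.
Next gap: 32 days. Jun 30 2005 + 32 days = Aug 1 2005.
Next gap: 37 days. Aug 1 2005 + 37 days = Sep 7 2005.
Next gap: 42 days. Sep 7 2005 + 42 days = Oct 19 2005.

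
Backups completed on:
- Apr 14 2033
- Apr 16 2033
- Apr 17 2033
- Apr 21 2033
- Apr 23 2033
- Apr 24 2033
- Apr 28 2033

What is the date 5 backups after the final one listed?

Every event lands on a Thursday or Saturday or Sunday (gaps cycle 2, 1, 4, 2, 1, 4).
So the schedule is: every Thursday, Saturday and Sunday.
Next Saturday: Apr 30 2033.
The following Sunday is May 1 2033.
Next Thursday: May 5 2033.
Next Saturday: May 7 2033.
Next Sunday: May 8 2033.

May 8 2033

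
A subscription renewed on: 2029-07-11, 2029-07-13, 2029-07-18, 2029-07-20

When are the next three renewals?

The gap pattern 2, 5, 2 repeats every 2 events.
These are the Wednesdays and Fridays of each week.
Next Wednesday: 2029-07-25.
The following Friday is 2029-07-27.
The following Wednesday is 2029-08-01.

2029-07-25, 2029-07-27, 2029-08-01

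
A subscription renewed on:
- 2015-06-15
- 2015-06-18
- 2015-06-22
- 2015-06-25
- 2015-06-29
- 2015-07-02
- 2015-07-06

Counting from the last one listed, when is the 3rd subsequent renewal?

Every event lands on a Monday or Thursday (gaps cycle 3, 4, 3, 4, 3, 4).
So the schedule is: every Monday and Thursday.
The following Thursday is 2015-07-09.
Next Monday: 2015-07-13.
Next Thursday: 2015-07-16.

2015-07-16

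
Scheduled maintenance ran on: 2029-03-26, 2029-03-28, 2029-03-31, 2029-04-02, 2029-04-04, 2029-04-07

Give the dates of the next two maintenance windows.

2029-04-09, 2029-04-11

Gaps: 2, 3, 2, 2, 3 days — not constant, but cyclic with period 3.
The events fall on every Monday, Wednesday and Saturday.
The following Monday is 2029-04-09.
Next Wednesday: 2029-04-11.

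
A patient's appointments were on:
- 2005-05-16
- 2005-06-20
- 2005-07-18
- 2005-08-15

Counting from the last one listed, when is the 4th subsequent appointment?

2005-12-19

These are Mondays at 28- or 35-day spacing (35, 28, 28).
The pattern: 3rd Monday of the month.
3rd Monday of September 2005: 2005-09-19.
3rd Monday of October 2005: 2005-10-17.
3rd Monday of November 2005: 2005-11-21.
December 2005 — 3rd Monday is 2005-12-19.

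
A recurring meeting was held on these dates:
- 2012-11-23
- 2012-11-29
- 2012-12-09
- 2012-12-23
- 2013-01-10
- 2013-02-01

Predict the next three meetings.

Gaps: 6, 10, 14, 18, 22 days — each gap is 4 larger than the previous one.
Next gap: 26 days. 2013-02-01 + 26 days = 2013-02-27.
Next gap: 30 days. 2013-02-27 + 30 days = 2013-03-29.
Next gap: 34 days. 2013-03-29 + 34 days = 2013-05-02.

2013-02-27, 2013-03-29, 2013-05-02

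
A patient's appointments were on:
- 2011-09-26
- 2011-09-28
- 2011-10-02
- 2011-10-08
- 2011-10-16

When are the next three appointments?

2011-10-26, 2011-11-07, 2011-11-21

The spacing grows by 2 each time: 2, 4, 6, 8 days.
Next gap: 10 days. 2011-10-16 + 10 days = 2011-10-26.
Next gap: 12 days. 2011-10-26 + 12 days = 2011-11-07.
Next gap: 14 days. 2011-11-07 + 14 days = 2011-11-21.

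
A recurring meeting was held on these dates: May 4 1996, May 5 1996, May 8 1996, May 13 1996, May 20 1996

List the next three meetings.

May 29 1996, Jun 9 1996, Jun 22 1996

Intervals are 1, 3, 5, 7 days — an arithmetic progression with common difference 2.
Next gap: 9 days. May 20 1996 + 9 days = May 29 1996.
Next gap: 11 days. May 29 1996 + 11 days = Jun 9 1996.
Next gap: 13 days. Jun 9 1996 + 13 days = Jun 22 1996.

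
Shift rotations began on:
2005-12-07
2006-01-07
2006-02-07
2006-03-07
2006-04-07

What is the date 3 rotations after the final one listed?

The day-of-month is always 7 (31, 31, 28, 31 days between events).
So this recurs on the 7th of each month.
May 2006: 2006-05-07.
Next: June 2006 → 2006-06-07.
July 2006: 2006-07-07.

2006-07-07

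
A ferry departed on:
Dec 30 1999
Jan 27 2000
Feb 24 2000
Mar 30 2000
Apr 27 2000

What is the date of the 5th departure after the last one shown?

Sep 28 2000

All Thursdays; the gaps (28, 28, 35, 28) vary with month length.
This is the last Thursday of each month.
May 2000 ends with Thursday May 25 2000.
June 2000 ends with Thursday Jun 29 2000.
July 2000 ends with Thursday Jul 27 2000.
Last Thursday of August 2000: Aug 31 2000.
September 2000 ends with Thursday Sep 28 2000.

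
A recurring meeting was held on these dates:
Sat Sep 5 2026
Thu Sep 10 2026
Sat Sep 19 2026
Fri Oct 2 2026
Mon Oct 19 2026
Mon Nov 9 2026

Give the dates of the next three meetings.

Fri Dec 4 2026, Sat Jan 2 2027, Thu Feb 4 2027

Intervals are 5, 9, 13, 17, 21 days — an arithmetic progression with common difference 4.
Next gap: 25 days. Mon Nov 9 2026 + 25 days = Fri Dec 4 2026.
Next gap: 29 days. Fri Dec 4 2026 + 29 days = Sat Jan 2 2027.
Next gap: 33 days. Sat Jan 2 2027 + 33 days = Thu Feb 4 2027.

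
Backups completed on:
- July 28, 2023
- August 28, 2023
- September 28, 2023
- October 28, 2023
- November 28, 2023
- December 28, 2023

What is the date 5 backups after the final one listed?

May 28, 2024

The day-of-month is always 28 (31, 31, 30, 31, 30 days between events).
So this recurs on the 28th of each month.
January 2024: January 28, 2024.
Next: February 2024 → February 28, 2024.
March 2024: March 28, 2024.
April 2024: April 28, 2024.
Next: May 2024 → May 28, 2024.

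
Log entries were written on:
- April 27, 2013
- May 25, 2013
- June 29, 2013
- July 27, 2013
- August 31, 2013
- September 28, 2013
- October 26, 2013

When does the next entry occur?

November 30, 2013

Every date is a Saturday; gaps 28, 35, 28, 35, 28, 28 days.
Each is the last Saturday of its month (at least one falls on the 29th or later, ruling out '4th Saturday').
Last Saturday of November 2013: November 30, 2013.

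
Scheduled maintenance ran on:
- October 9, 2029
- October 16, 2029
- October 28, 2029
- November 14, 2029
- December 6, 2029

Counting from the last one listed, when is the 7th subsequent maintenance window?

September 26, 2030

Intervals are 7, 12, 17, 22 days — an arithmetic progression with common difference 5.
Next gap: 27 days. December 6, 2029 + 27 days = January 2, 2030.
Next gap: 32 days. January 2, 2030 + 32 days = February 3, 2030.
Next gap: 37 days. February 3, 2030 + 37 days = March 12, 2030.
Next gap: 42 days. March 12, 2030 + 42 days = April 23, 2030.
Next gap: 47 days. April 23, 2030 + 47 days = June 9, 2030.
Next gap: 52 days. June 9, 2030 + 52 days = July 31, 2030.
Next gap: 57 days. July 31, 2030 + 57 days = September 26, 2030.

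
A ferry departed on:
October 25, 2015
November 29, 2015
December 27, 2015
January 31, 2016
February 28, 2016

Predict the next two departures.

March 27, 2016; April 24, 2016

These are Sundays with 35, 28, 35, 28-day gaps.
Each is the final Sunday of its month — November 29, 2015 is past the 28th, so '4th Sunday' doesn't fit.
Last Sunday of March 2016: March 27, 2016.
April 2016 ends with Sunday April 24, 2016.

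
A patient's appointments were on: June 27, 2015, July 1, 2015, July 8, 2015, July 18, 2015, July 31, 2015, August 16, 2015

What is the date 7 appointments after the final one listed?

Intervals are 4, 7, 10, 13, 16 days — an arithmetic progression with common difference 3.
Next gap: 19 days. August 16, 2015 + 19 days = September 4, 2015.
Next gap: 22 days. September 4, 2015 + 22 days = September 26, 2015.
Next gap: 25 days. September 26, 2015 + 25 days = October 21, 2015.
Next gap: 28 days. October 21, 2015 + 28 days = November 18, 2015.
Next gap: 31 days. November 18, 2015 + 31 days = December 19, 2015.
Next gap: 34 days. December 19, 2015 + 34 days = January 22, 2016.
Next gap: 37 days. January 22, 2016 + 37 days = February 28, 2016.

February 28, 2016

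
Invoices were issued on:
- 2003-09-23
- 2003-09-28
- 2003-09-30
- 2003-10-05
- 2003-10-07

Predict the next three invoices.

2003-10-12, 2003-10-14, 2003-10-19

Gaps: 5, 2, 5, 2 days — not constant, but cyclic with period 2.
The events fall on every Tuesday and Sunday.
Next Sunday: 2003-10-12.
The following Tuesday is 2003-10-14.
Next Sunday: 2003-10-19.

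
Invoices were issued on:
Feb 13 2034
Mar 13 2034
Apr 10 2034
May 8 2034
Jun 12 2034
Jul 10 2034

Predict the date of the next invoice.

Aug 14 2034

These are Mondays at 28- or 35-day spacing (28, 28, 28, 35, 28).
The pattern: 2nd Monday of the month.
August 2034 — 2nd Monday is Aug 14 2034.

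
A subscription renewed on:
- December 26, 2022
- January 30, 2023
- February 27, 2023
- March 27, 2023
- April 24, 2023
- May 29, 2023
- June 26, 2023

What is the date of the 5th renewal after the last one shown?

All Mondays; the gaps (35, 28, 28, 28, 35, 28) vary with month length.
This is the last Monday of each month.
July 2023 ends with Monday July 31, 2023.
August 2023 ends with Monday August 28, 2023.
September 2023 ends with Monday September 25, 2023.
Last Monday of October 2023: October 30, 2023.
November 2023 ends with Monday November 27, 2023.

November 27, 2023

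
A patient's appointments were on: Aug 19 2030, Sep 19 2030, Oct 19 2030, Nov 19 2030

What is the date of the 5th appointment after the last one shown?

Each date is the 19th; the gaps (31, 30, 31) track the month lengths.
The rule is the 19th of each month.
December 2030: Dec 19 2030.
Next: January 2031 → Jan 19 2031.
February 2031: Feb 19 2031.
Next: March 2031 → Mar 19 2031.
Next: April 2031 → Apr 19 2031.

Apr 19 2031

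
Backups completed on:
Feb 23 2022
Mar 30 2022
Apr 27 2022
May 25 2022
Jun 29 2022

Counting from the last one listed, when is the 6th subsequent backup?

These are Wednesdays with 35, 28, 28, 35-day gaps.
Each is the final Wednesday of its month — Mar 30 2022 is past the 28th, so '4th Wednesday' doesn't fit.
Last Wednesday of July 2022: Jul 27 2022.
August 2022 ends with Wednesday Aug 31 2022.
September 2022 ends with Wednesday Sep 28 2022.
Last Wednesday of October 2022: Oct 26 2022.
November 2022 ends with Wednesday Nov 30 2022.
Last Wednesday of December 2022: Dec 28 2022.

Dec 28 2022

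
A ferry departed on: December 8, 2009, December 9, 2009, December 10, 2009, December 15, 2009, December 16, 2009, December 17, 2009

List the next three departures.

December 22, 2009; December 23, 2009; December 24, 2009

Gaps: 1, 1, 5, 1, 1 days — not constant, but cyclic with period 3.
The events fall on every Tuesday, Wednesday and Thursday.
The following Tuesday is December 22, 2009.
Next Wednesday: December 23, 2009.
Next Thursday: December 24, 2009.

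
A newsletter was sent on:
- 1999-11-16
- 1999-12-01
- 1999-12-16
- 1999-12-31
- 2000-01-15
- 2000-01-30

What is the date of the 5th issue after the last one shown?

Every event comes 15 days after the last (15, 15, 15, 15, 15).
2000-01-30 + 15 days = 2000-02-14.
2000-02-14 + 15 days = 2000-02-29.
2000-02-29 + 15 days = 2000-03-15.
2000-03-15 + 15 days = 2000-03-30.
2000-03-30 + 15 days = 2000-04-14.

2000-04-14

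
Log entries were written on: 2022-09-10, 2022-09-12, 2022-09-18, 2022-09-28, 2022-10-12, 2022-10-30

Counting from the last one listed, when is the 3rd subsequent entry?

Intervals are 2, 6, 10, 14, 18 days — an arithmetic progression with common difference 4.
Next gap: 22 days. 2022-10-30 + 22 days = 2022-11-21.
Next gap: 26 days. 2022-11-21 + 26 days = 2022-12-17.
Next gap: 30 days. 2022-12-17 + 30 days = 2023-01-16.

2023-01-16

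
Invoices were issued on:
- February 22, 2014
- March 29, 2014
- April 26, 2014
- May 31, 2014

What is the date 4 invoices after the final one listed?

September 27, 2014

These are Saturdays with 35, 28, 35-day gaps.
Each is the final Saturday of its month — March 29, 2014 is past the 28th, so '4th Saturday' doesn't fit.
Last Saturday of June 2014: June 28, 2014.
July 2014 ends with Saturday July 26, 2014.
Last Saturday of August 2014: August 30, 2014.
September 2014 ends with Saturday September 27, 2014.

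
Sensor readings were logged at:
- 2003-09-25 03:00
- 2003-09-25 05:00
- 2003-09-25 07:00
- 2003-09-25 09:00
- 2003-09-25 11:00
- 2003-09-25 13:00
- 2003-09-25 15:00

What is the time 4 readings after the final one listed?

2003-09-25 23:00

The interval is a steady 2 hours (2, 2, 2, 2, 2, 2).
2003-09-25 15:00 + 2 h = 2003-09-25 17:00.
2003-09-25 17:00 + 2 h = 2003-09-25 19:00.
2003-09-25 19:00 + 2 h = 2003-09-25 21:00.
2003-09-25 21:00 + 2 h = 2003-09-25 23:00.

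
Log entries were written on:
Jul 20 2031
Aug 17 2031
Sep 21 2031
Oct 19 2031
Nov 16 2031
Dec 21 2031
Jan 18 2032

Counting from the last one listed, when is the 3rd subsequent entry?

Apr 18 2032

All dates are Sundays, 28, 35, 28, 28, 35, 28 days apart.
Specifically, the 3rd Sunday of each month.
February 2032 — 3rd Sunday is Feb 15 2032.
3rd Sunday of March 2032: Mar 21 2032.
3rd Sunday of April 2032: Apr 18 2032.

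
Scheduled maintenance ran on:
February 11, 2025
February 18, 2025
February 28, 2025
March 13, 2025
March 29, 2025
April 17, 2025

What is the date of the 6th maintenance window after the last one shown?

October 11, 2025

Gaps: 7, 10, 13, 16, 19 days — each gap is 3 larger than the previous one.
Next gap: 22 days. April 17, 2025 + 22 days = May 9, 2025.
Next gap: 25 days. May 9, 2025 + 25 days = June 3, 2025.
Next gap: 28 days. June 3, 2025 + 28 days = July 1, 2025.
Next gap: 31 days. July 1, 2025 + 31 days = August 1, 2025.
Next gap: 34 days. August 1, 2025 + 34 days = September 4, 2025.
Next gap: 37 days. September 4, 2025 + 37 days = October 11, 2025.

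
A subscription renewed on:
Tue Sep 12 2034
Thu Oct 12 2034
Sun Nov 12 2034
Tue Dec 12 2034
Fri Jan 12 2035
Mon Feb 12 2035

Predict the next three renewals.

Each date is the 12th; the gaps (30, 31, 30, 31, 31) track the month lengths.
The rule is the 12th of each month.
March 2035: Mon Mar 12 2035.
April 2035: Thu Apr 12 2035.
Next: May 2035 → Sat May 12 2035.

Mon Mar 12 2035, Thu Apr 12 2035, Sat May 12 2035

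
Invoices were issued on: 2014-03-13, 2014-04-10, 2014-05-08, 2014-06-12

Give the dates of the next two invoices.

2014-07-10, 2014-08-14

These are Thursdays at 28- or 35-day spacing (28, 28, 35).
The pattern: 2nd Thursday of the month.
July 2014 — 2nd Thursday is 2014-07-10.
2nd Thursday of August 2014: 2014-08-14.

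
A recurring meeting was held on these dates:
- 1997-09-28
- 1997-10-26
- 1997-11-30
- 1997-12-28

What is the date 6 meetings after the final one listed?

All Sundays; the gaps (28, 35, 28) vary with month length.
This is the last Sunday of each month.
Last Sunday of January 1998: 1998-01-25.
Last Sunday of February 1998: 1998-02-22.
March 1998 ends with Sunday 1998-03-29.
April 1998 ends with Sunday 1998-04-26.
May 1998 ends with Sunday 1998-05-31.
Last Sunday of June 1998: 1998-06-28.

1998-06-28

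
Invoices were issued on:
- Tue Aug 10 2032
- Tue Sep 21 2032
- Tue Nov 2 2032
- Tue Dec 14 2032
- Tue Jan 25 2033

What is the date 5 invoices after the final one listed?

Every event comes 42 days after the last (42, 42, 42, 42).
Tue Jan 25 2033 + 42 days = Tue Mar 8 2033.
Tue Mar 8 2033 + 42 days = Tue Apr 19 2033.
Tue Apr 19 2033 + 42 days = Tue May 31 2033.
Tue May 31 2033 + 42 days = Tue Jul 12 2033.
Tue Jul 12 2033 + 42 days = Tue Aug 23 2033.

Tue Aug 23 2033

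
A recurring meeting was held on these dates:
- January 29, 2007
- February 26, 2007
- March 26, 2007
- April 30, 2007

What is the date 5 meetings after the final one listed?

September 24, 2007

These are Mondays with 28, 28, 35-day gaps.
Each is the final Monday of its month — January 29, 2007 is past the 28th, so '4th Monday' doesn't fit.
May 2007 ends with Monday May 28, 2007.
June 2007 ends with Monday June 25, 2007.
July 2007 ends with Monday July 30, 2007.
Last Monday of August 2007: August 27, 2007.
Last Monday of September 2007: September 24, 2007.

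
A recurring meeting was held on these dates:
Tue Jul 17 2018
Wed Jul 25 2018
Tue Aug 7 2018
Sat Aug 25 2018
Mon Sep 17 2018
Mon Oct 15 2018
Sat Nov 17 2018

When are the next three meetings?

The spacing grows by 5 each time: 8, 13, 18, 23, 28, 33 days.
Next gap: 38 days. Sat Nov 17 2018 + 38 days = Tue Dec 25 2018.
Next gap: 43 days. Tue Dec 25 2018 + 43 days = Wed Feb 6 2019.
Next gap: 48 days. Wed Feb 6 2019 + 48 days = Tue Mar 26 2019.

Tue Dec 25 2018, Wed Feb 6 2019, Tue Mar 26 2019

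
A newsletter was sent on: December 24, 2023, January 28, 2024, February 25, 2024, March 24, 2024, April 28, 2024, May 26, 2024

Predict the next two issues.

June 23, 2024; July 28, 2024

Gaps: 35, 28, 28, 35, 28 days — a mix of 28 and 35. Every date is a Sunday.
Each is the 4th Sunday of its month.
4th Sunday of June 2024: June 23, 2024.
4th Sunday of July 2024: July 28, 2024.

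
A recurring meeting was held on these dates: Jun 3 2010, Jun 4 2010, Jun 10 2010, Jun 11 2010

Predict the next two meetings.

Jun 17 2010, Jun 18 2010

Every event lands on a Thursday or Friday (gaps cycle 1, 6, 1).
So the schedule is: every Thursday and Friday.
The following Thursday is Jun 17 2010.
Next Friday: Jun 18 2010.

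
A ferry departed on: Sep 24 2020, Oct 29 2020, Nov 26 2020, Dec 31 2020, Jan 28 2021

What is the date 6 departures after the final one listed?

All Thursdays; the gaps (35, 28, 35, 28) vary with month length.
This is the last Thursday of each month.
Last Thursday of February 2021: Feb 25 2021.
Last Thursday of March 2021: Mar 25 2021.
April 2021 ends with Thursday Apr 29 2021.
May 2021 ends with Thursday May 27 2021.
June 2021 ends with Thursday Jun 24 2021.
July 2021 ends with Thursday Jul 29 2021.

Jul 29 2021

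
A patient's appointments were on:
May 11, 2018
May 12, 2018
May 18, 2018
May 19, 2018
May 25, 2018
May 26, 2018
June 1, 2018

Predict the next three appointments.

June 2, 2018; June 8, 2018; June 9, 2018

The gap pattern 1, 6, 1, 6, 1, 6 repeats every 2 events.
These are the Fridays and Saturdays of each week.
Next Saturday: June 2, 2018.
Next Friday: June 8, 2018.
Next Saturday: June 9, 2018.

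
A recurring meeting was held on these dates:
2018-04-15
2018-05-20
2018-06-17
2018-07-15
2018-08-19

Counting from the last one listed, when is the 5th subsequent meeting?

2019-01-20

All dates are Sundays, 35, 28, 28, 35 days apart.
Specifically, the 3rd Sunday of each month.
3rd Sunday of September 2018: 2018-09-16.
October 2018 — 3rd Sunday is 2018-10-21.
3rd Sunday of November 2018: 2018-11-18.
December 2018 — 3rd Sunday is 2018-12-16.
January 2019 — 3rd Sunday is 2019-01-20.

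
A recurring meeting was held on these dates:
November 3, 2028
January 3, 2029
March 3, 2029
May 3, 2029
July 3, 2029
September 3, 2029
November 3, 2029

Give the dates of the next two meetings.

The day-of-month is always 3 (61, 59, 61, 61, 62, 61 days between events).
So this recurs on the 3rd of every 2 months.
Next: January 2030 → January 3, 2030.
Next: March 2030 → March 3, 2030.

January 3, 2030; March 3, 2030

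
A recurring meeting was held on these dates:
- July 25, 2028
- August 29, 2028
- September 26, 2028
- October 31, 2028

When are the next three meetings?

November 28, 2028; December 26, 2028; January 30, 2029

These are Tuesdays with 35, 28, 35-day gaps.
Each is the final Tuesday of its month — August 29, 2028 is past the 28th, so '4th Tuesday' doesn't fit.
Last Tuesday of November 2028: November 28, 2028.
December 2028 ends with Tuesday December 26, 2028.
January 2029 ends with Tuesday January 30, 2029.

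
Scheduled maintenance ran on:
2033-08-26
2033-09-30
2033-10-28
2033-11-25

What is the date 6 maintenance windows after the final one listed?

2034-05-26

Every date is a Friday; gaps 35, 28, 28 days.
Each is the last Friday of its month (at least one falls on the 29th or later, ruling out '4th Friday').
Last Friday of December 2033: 2033-12-30.
January 2034 ends with Friday 2034-01-27.
February 2034 ends with Friday 2034-02-24.
March 2034 ends with Friday 2034-03-31.
April 2034 ends with Friday 2034-04-28.
May 2034 ends with Friday 2034-05-26.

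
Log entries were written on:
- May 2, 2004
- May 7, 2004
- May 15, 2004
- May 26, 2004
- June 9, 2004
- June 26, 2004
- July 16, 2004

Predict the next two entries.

August 8, 2004; September 3, 2004

Intervals are 5, 8, 11, 14, 17, 20 days — an arithmetic progression with common difference 3.
Next gap: 23 days. July 16, 2004 + 23 days = August 8, 2004.
Next gap: 26 days. August 8, 2004 + 26 days = September 3, 2004.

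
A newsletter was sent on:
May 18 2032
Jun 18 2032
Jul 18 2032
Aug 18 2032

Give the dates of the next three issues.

Each date is the 18th; the gaps (31, 30, 31) track the month lengths.
The rule is the 18th of each month.
September 2032: Sep 18 2032.
October 2032: Oct 18 2032.
November 2032: Nov 18 2032.

Sep 18 2032, Oct 18 2032, Nov 18 2032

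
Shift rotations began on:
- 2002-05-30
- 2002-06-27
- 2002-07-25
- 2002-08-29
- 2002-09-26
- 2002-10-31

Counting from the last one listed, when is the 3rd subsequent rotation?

2003-01-30

All Thursdays; the gaps (28, 28, 35, 28, 35) vary with month length.
This is the last Thursday of each month.
Last Thursday of November 2002: 2002-11-28.
December 2002 ends with Thursday 2002-12-26.
January 2003 ends with Thursday 2003-01-30.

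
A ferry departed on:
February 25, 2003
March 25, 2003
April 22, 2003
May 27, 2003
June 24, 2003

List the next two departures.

All dates are Tuesdays, 28, 28, 35, 28 days apart.
Specifically, the 4th Tuesday of each month.
4th Tuesday of July 2003: July 22, 2003.
August 2003 — 4th Tuesday is August 26, 2003.

July 22, 2003; August 26, 2003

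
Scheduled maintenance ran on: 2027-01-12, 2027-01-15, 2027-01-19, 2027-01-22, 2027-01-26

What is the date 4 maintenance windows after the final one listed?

2027-02-09

Gaps: 3, 4, 3, 4 days — not constant, but cyclic with period 2.
The events fall on every Tuesday and Friday.
The following Friday is 2027-01-29.
The following Tuesday is 2027-02-02.
The following Friday is 2027-02-05.
The following Tuesday is 2027-02-09.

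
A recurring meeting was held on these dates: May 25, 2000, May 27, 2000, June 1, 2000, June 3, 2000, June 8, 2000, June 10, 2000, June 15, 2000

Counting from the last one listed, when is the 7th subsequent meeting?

July 8, 2000

The gap pattern 2, 5, 2, 5, 2, 5 repeats every 2 events.
These are the Thursdays and Saturdays of each week.
Next Saturday: June 17, 2000.
The following Thursday is June 22, 2000.
The following Saturday is June 24, 2000.
The following Thursday is June 29, 2000.
Next Saturday: July 1, 2000.
Next Thursday: July 6, 2000.
The following Saturday is July 8, 2000.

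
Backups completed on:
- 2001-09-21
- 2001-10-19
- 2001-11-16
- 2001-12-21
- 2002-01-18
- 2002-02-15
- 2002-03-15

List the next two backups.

All dates are Fridays, 28, 28, 35, 28, 28, 28 days apart.
Specifically, the 3rd Friday of each month.
April 2002 — 3rd Friday is 2002-04-19.
3rd Friday of May 2002: 2002-05-17.

2002-04-19, 2002-05-17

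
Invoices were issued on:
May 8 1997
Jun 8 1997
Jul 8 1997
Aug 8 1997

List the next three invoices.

Sep 8 1997, Oct 8 1997, Nov 8 1997

Gaps: 31, 30, 31 days — not constant. Every event is on the 8th of the month.
Pattern: the 8th of each month.
Next: September 1997 → Sep 8 1997.
October 1997: Oct 8 1997.
November 1997: Nov 8 1997.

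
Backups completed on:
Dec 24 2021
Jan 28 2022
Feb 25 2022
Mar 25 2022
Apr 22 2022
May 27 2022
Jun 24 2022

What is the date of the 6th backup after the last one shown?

These are Fridays at 28- or 35-day spacing (35, 28, 28, 28, 35, 28).
The pattern: 4th Friday of the month.
4th Friday of July 2022: Jul 22 2022.
August 2022 — 4th Friday is Aug 26 2022.
4th Friday of September 2022: Sep 23 2022.
October 2022 — 4th Friday is Oct 28 2022.
4th Friday of November 2022: Nov 25 2022.
4th Friday of December 2022: Dec 23 2022.

Dec 23 2022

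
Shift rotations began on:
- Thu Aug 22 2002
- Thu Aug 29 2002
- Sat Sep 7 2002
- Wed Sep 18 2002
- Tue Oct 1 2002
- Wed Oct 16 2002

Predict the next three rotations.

Sat Nov 2 2002, Thu Nov 21 2002, Thu Dec 12 2002

Intervals are 7, 9, 11, 13, 15 days — an arithmetic progression with common difference 2.
Next gap: 17 days. Wed Oct 16 2002 + 17 days = Sat Nov 2 2002.
Next gap: 19 days. Sat Nov 2 2002 + 19 days = Thu Nov 21 2002.
Next gap: 21 days. Thu Nov 21 2002 + 21 days = Thu Dec 12 2002.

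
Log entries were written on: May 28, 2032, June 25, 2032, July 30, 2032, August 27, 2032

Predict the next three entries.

Every date is a Friday; gaps 28, 35, 28 days.
Each is the last Friday of its month (at least one falls on the 29th or later, ruling out '4th Friday').
September 2032 ends with Friday September 24, 2032.
Last Friday of October 2032: October 29, 2032.
November 2032 ends with Friday November 26, 2032.

September 24, 2032; October 29, 2032; November 26, 2032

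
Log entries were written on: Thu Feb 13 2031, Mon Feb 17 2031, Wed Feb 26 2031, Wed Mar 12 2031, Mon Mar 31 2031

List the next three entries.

Gaps: 4, 9, 14, 19 days — each gap is 5 larger than the previous one.
Next gap: 24 days. Mon Mar 31 2031 + 24 days = Thu Apr 24 2031.
Next gap: 29 days. Thu Apr 24 2031 + 29 days = Fri May 23 2031.
Next gap: 34 days. Fri May 23 2031 + 34 days = Thu Jun 26 2031.

Thu Apr 24 2031, Fri May 23 2031, Thu Jun 26 2031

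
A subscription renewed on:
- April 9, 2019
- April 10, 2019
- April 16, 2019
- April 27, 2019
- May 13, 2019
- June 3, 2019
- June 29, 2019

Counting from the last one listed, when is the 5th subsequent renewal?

January 20, 2020

Gaps: 1, 6, 11, 16, 21, 26 days — each gap is 5 larger than the previous one.
Next gap: 31 days. June 29, 2019 + 31 days = July 30, 2019.
Next gap: 36 days. July 30, 2019 + 36 days = September 4, 2019.
Next gap: 41 days. September 4, 2019 + 41 days = October 15, 2019.
Next gap: 46 days. October 15, 2019 + 46 days = November 30, 2019.
Next gap: 51 days. November 30, 2019 + 51 days = January 20, 2020.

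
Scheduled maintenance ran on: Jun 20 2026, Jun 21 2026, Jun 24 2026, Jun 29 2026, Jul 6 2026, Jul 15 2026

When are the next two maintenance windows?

Jul 26 2026, Aug 8 2026

Gaps: 1, 3, 5, 7, 9 days — each gap is 2 larger than the previous one.
Next gap: 11 days. Jul 15 2026 + 11 days = Jul 26 2026.
Next gap: 13 days. Jul 26 2026 + 13 days = Aug 8 2026.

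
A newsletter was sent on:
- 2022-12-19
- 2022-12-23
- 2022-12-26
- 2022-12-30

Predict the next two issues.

2023-01-02, 2023-01-06

Every event lands on a Monday or Friday (gaps cycle 4, 3, 4).
So the schedule is: every Monday and Friday.
Next Monday: 2023-01-02.
The following Friday is 2023-01-06.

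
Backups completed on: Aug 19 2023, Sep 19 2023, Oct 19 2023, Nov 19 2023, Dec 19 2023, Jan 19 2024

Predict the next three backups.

Feb 19 2024, Mar 19 2024, Apr 19 2024

Gaps: 31, 30, 31, 30, 31 days — not constant. Every event is on the 19th of the month.
Pattern: the 19th of each month.
February 2024: Feb 19 2024.
March 2024: Mar 19 2024.
Next: April 2024 → Apr 19 2024.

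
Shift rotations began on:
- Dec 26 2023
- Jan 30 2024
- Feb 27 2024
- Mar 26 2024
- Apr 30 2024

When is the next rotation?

All Tuesdays; the gaps (35, 28, 28, 35) vary with month length.
This is the last Tuesday of each month.
Last Tuesday of May 2024: May 28 2024.

May 28 2024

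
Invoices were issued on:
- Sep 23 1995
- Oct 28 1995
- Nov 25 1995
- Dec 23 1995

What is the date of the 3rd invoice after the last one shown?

Gaps: 35, 28, 28 days — a mix of 28 and 35. Every date is a Saturday.
Each is the 4th Saturday of its month.
4th Saturday of January 1996: Jan 27 1996.
4th Saturday of February 1996: Feb 24 1996.
4th Saturday of March 1996: Mar 23 1996.

Mar 23 1996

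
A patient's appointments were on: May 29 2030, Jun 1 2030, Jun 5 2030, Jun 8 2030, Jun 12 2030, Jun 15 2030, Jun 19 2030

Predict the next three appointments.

Jun 22 2030, Jun 26 2030, Jun 29 2030

The gap pattern 3, 4, 3, 4, 3, 4 repeats every 2 events.
These are the Wednesdays and Saturdays of each week.
Next Saturday: Jun 22 2030.
The following Wednesday is Jun 26 2030.
Next Saturday: Jun 29 2030.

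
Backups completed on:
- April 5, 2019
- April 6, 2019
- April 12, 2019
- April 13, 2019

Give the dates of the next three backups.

April 19, 2019; April 20, 2019; April 26, 2019

The gap pattern 1, 6, 1 repeats every 2 events.
These are the Fridays and Saturdays of each week.
Next Friday: April 19, 2019.
Next Saturday: April 20, 2019.
The following Friday is April 26, 2019.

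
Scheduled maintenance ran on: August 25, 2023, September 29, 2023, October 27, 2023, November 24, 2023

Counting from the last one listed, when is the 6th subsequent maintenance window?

All Fridays; the gaps (35, 28, 28) vary with month length.
This is the last Friday of each month.
Last Friday of December 2023: December 29, 2023.
January 2024 ends with Friday January 26, 2024.
Last Friday of February 2024: February 23, 2024.
Last Friday of March 2024: March 29, 2024.
April 2024 ends with Friday April 26, 2024.
Last Friday of May 2024: May 31, 2024.

May 31, 2024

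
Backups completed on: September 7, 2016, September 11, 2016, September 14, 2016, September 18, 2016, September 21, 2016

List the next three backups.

The gap pattern 4, 3, 4, 3 repeats every 2 events.
These are the Wednesdays and Sundays of each week.
The following Sunday is September 25, 2016.
Next Wednesday: September 28, 2016.
The following Sunday is October 2, 2016.

September 25, 2016; September 28, 2016; October 2, 2016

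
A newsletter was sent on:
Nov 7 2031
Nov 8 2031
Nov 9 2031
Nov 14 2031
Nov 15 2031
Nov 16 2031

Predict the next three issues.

The gap pattern 1, 1, 5, 1, 1 repeats every 3 events.
These are the Fridays, Saturdays and Sundays of each week.
Next Friday: Nov 21 2031.
Next Saturday: Nov 22 2031.
The following Sunday is Nov 23 2031.

Nov 21 2031, Nov 22 2031, Nov 23 2031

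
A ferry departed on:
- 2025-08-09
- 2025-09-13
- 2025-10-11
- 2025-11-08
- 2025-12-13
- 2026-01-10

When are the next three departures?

2026-02-14, 2026-03-14, 2026-04-11

All dates are Saturdays, 35, 28, 28, 35, 28 days apart.
Specifically, the 2nd Saturday of each month.
February 2026 — 2nd Saturday is 2026-02-14.
2nd Saturday of March 2026: 2026-03-14.
April 2026 — 2nd Saturday is 2026-04-11.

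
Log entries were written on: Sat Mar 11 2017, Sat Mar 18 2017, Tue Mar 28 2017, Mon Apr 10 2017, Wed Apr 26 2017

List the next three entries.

Mon May 15 2017, Tue Jun 6 2017, Sat Jul 1 2017

Gaps: 7, 10, 13, 16 days — each gap is 3 larger than the previous one.
Next gap: 19 days. Wed Apr 26 2017 + 19 days = Mon May 15 2017.
Next gap: 22 days. Mon May 15 2017 + 22 days = Tue Jun 6 2017.
Next gap: 25 days. Tue Jun 6 2017 + 25 days = Sat Jul 1 2017.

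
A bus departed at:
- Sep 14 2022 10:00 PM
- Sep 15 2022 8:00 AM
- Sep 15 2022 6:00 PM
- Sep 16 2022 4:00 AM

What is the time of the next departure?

Sep 16 2022 2:00 PM

The interval is a steady 10 hours (10, 10, 10).
Sep 16 2022 4:00 AM + 10 h = Sep 16 2022 2:00 PM.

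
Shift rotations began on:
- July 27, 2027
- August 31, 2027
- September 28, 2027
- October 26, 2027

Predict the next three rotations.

November 30, 2027; December 28, 2027; January 25, 2028

These are Tuesdays with 35, 28, 28-day gaps.
Each is the final Tuesday of its month — August 31, 2027 is past the 28th, so '4th Tuesday' doesn't fit.
Last Tuesday of November 2027: November 30, 2027.
Last Tuesday of December 2027: December 28, 2027.
Last Tuesday of January 2028: January 25, 2028.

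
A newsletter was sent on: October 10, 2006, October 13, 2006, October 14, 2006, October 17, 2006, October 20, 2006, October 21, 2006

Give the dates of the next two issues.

The gap pattern 3, 1, 3, 3, 1 repeats every 3 events.
These are the Tuesdays, Fridays and Saturdays of each week.
The following Tuesday is October 24, 2006.
Next Friday: October 27, 2006.

October 24, 2006; October 27, 2006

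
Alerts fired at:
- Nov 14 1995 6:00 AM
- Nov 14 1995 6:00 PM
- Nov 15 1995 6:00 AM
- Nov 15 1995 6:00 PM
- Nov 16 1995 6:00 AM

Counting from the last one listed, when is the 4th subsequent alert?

Nov 18 1995 6:00 AM

The interval is a steady 12 hours (12, 12, 12, 12).
Nov 16 1995 6:00 AM + 12 h = Nov 16 1995 6:00 PM.
Nov 16 1995 6:00 PM + 12 h = Nov 17 1995 6:00 AM.
Nov 17 1995 6:00 AM + 12 h = Nov 17 1995 6:00 PM.
Nov 17 1995 6:00 PM + 12 h = Nov 18 1995 6:00 AM.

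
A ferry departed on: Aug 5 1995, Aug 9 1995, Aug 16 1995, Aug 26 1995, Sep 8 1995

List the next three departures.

Sep 24 1995, Oct 13 1995, Nov 4 1995

Gaps: 4, 7, 10, 13 days — each gap is 3 larger than the previous one.
Next gap: 16 days. Sep 8 1995 + 16 days = Sep 24 1995.
Next gap: 19 days. Sep 24 1995 + 19 days = Oct 13 1995.
Next gap: 22 days. Oct 13 1995 + 22 days = Nov 4 1995.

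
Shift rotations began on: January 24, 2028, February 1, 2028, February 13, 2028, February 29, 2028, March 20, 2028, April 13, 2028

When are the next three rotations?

Gaps: 8, 12, 16, 20, 24 days — each gap is 4 larger than the previous one.
Next gap: 28 days. April 13, 2028 + 28 days = May 11, 2028.
Next gap: 32 days. May 11, 2028 + 32 days = June 12, 2028.
Next gap: 36 days. June 12, 2028 + 36 days = July 18, 2028.

May 11, 2028; June 12, 2028; July 18, 2028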